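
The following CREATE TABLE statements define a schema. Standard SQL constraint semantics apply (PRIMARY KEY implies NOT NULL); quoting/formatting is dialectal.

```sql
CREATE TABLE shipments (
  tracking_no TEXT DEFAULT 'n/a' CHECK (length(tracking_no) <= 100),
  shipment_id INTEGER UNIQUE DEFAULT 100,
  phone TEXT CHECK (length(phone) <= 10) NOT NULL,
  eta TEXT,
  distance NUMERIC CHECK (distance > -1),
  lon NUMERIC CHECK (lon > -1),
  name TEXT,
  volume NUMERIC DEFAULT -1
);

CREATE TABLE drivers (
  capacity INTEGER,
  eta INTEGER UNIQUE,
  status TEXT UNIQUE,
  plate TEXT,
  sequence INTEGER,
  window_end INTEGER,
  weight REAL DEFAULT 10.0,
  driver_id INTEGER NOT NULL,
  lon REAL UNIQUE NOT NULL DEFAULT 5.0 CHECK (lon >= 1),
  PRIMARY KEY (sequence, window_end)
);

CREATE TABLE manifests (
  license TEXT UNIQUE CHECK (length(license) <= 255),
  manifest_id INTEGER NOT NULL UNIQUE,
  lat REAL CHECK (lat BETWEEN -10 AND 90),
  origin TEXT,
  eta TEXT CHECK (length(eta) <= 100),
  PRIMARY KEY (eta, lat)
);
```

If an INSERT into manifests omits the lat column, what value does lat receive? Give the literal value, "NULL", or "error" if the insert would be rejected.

lat has no DEFAULT clause.
Omitting it would insert NULL, but it is part of the PRIMARY KEY, so the INSERT fails.

error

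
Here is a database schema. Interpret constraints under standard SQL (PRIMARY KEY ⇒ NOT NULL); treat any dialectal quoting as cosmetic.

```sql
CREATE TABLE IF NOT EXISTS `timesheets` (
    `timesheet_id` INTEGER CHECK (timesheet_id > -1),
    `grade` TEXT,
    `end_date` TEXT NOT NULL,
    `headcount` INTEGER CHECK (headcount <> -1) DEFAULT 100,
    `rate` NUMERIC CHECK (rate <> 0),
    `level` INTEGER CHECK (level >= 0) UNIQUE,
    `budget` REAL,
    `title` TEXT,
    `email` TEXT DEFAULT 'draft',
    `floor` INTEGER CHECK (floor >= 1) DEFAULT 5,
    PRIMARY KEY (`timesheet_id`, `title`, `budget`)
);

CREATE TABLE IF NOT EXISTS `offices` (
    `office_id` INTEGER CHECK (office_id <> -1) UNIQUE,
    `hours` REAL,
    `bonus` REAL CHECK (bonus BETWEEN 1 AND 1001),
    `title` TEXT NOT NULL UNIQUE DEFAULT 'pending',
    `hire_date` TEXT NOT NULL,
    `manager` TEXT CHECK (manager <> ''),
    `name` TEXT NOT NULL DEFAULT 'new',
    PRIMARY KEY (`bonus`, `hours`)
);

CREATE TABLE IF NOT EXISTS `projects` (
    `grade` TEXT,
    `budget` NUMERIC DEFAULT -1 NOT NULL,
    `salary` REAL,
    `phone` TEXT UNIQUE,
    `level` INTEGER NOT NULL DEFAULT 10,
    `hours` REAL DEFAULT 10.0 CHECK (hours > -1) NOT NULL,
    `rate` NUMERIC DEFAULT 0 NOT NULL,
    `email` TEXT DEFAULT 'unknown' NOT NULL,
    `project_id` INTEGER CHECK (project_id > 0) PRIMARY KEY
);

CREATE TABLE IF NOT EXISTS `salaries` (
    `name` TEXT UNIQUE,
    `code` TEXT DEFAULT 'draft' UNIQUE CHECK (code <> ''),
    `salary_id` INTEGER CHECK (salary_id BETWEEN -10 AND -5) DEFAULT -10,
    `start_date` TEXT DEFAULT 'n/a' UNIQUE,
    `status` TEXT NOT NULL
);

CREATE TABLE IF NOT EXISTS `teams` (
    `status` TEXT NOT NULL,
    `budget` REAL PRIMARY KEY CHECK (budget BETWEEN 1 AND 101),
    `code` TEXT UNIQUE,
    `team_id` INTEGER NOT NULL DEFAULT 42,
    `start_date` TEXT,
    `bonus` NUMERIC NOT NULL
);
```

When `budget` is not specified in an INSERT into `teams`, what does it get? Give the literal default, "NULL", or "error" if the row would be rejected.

error

budget has no DEFAULT clause.
Omitting it would insert NULL, but it is part of the PRIMARY KEY, so the INSERT fails.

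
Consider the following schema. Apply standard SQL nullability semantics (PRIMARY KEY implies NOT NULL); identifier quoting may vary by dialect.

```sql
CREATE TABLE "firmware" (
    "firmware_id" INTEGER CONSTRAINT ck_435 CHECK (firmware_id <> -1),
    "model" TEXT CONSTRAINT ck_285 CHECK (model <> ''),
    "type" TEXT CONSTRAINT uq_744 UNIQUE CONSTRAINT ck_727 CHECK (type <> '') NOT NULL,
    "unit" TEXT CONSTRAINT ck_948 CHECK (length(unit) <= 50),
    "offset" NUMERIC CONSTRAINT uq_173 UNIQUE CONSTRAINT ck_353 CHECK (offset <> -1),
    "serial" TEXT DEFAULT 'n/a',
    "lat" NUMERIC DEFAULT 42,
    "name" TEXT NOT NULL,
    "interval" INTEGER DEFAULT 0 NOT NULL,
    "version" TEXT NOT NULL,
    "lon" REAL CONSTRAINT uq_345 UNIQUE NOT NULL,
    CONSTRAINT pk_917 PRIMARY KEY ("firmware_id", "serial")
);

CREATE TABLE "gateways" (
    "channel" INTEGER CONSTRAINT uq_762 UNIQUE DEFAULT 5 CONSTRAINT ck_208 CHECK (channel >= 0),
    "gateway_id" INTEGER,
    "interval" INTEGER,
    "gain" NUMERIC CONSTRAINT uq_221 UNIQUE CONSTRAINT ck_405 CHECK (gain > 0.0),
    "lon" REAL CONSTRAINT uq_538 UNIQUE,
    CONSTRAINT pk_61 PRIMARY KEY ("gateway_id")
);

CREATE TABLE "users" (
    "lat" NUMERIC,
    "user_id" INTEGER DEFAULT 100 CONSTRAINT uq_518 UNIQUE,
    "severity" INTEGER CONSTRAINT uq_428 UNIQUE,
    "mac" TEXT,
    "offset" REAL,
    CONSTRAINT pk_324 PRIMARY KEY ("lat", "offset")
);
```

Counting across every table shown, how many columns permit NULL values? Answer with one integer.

firmware: 4 nullable (model, unit, offset, lat — PK (firmware_id, serial) and explicit NOT NULL columns excluded).
gateways: 4 nullable (channel, interval, gain, lon — PK (gateway_id) and explicit NOT NULL columns excluded).
users: 3 nullable (user_id, severity, mac — PK (lat, offset) and explicit NOT NULL columns excluded).
Total: 4 + 4 + 3 = 11.

11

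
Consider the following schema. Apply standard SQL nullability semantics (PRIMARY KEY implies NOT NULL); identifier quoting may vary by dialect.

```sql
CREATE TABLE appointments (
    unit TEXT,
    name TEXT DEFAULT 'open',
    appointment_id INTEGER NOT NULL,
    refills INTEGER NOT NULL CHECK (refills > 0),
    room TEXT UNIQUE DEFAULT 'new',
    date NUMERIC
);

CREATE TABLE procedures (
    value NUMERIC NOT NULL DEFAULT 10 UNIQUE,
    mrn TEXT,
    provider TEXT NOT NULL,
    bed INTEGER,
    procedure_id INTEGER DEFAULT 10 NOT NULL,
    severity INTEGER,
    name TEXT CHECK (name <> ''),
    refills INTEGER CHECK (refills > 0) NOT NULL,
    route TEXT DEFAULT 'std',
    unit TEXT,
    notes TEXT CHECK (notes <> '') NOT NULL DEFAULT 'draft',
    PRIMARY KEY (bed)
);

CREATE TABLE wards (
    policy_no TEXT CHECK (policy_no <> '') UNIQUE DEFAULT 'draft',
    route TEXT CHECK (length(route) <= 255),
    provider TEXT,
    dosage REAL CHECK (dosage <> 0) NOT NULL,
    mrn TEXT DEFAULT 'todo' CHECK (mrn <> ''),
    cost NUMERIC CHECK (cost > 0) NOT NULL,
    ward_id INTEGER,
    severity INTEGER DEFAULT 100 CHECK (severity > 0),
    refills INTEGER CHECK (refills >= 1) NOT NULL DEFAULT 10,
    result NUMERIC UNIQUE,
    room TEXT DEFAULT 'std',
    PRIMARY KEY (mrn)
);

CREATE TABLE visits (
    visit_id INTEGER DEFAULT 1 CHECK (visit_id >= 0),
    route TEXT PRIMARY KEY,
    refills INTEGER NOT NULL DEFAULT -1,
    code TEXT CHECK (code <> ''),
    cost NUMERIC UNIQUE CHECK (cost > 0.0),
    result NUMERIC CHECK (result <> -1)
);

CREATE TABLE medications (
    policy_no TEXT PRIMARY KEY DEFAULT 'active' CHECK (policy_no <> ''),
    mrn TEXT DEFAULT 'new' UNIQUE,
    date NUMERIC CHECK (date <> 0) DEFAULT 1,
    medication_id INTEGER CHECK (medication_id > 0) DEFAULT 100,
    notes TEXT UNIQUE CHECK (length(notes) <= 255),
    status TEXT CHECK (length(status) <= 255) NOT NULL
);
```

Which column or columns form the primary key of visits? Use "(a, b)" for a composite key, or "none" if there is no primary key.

route is declared PRIMARY KEY inline on the column.

route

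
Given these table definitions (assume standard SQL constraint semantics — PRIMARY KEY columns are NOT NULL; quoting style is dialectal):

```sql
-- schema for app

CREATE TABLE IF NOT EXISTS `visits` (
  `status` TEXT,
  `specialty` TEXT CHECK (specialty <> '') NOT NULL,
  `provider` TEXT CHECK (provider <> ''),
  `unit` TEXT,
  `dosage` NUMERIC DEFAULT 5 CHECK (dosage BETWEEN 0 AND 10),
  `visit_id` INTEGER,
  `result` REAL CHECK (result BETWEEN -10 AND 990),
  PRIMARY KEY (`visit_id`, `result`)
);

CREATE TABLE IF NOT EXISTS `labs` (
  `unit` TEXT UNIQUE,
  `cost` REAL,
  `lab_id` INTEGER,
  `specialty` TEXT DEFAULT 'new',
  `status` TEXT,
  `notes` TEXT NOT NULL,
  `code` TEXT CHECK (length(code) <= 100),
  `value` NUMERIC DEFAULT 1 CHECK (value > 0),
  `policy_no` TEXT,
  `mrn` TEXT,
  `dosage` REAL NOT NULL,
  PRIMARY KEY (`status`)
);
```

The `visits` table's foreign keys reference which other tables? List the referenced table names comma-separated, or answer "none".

No column in visits has a REFERENCES clause.

none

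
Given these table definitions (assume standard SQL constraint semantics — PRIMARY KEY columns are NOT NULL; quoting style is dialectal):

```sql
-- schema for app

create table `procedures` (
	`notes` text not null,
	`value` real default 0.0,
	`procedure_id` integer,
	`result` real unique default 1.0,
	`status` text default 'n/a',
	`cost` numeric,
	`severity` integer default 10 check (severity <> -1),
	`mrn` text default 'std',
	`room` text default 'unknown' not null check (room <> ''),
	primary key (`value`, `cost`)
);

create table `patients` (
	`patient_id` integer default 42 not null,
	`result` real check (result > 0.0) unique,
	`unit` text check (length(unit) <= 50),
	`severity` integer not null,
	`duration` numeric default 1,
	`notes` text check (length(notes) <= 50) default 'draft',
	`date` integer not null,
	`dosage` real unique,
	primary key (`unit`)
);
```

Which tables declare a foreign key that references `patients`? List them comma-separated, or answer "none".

none

No REFERENCES clause anywhere in the schema names patients.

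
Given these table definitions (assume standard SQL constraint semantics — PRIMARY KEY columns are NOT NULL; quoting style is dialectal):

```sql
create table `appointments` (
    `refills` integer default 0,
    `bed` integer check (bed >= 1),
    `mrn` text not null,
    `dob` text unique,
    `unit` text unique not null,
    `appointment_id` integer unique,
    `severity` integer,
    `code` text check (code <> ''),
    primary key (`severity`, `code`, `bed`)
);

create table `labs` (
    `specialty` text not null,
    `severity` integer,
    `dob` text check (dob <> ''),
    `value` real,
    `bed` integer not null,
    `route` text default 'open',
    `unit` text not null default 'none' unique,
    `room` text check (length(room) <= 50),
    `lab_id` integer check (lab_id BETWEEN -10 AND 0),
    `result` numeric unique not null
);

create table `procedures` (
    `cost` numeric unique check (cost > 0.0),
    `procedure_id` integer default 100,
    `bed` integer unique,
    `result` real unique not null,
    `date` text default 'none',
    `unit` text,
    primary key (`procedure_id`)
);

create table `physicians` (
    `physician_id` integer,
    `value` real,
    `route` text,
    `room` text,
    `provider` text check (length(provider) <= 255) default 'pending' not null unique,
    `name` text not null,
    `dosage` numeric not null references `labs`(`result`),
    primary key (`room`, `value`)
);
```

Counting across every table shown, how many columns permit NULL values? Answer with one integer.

15

appointments: 3 nullable (refills, dob, appointment_id — PK (severity, code, bed) and explicit NOT NULL columns excluded).
labs: 6 nullable (severity, dob, value, route, room, lab_id — PK none and explicit NOT NULL columns excluded).
procedures: 4 nullable (cost, bed, date, unit — PK (procedure_id) and explicit NOT NULL columns excluded).
physicians: 2 nullable (physician_id, route — PK (room, value) and explicit NOT NULL columns excluded).
Total: 3 + 6 + 4 + 2 = 15.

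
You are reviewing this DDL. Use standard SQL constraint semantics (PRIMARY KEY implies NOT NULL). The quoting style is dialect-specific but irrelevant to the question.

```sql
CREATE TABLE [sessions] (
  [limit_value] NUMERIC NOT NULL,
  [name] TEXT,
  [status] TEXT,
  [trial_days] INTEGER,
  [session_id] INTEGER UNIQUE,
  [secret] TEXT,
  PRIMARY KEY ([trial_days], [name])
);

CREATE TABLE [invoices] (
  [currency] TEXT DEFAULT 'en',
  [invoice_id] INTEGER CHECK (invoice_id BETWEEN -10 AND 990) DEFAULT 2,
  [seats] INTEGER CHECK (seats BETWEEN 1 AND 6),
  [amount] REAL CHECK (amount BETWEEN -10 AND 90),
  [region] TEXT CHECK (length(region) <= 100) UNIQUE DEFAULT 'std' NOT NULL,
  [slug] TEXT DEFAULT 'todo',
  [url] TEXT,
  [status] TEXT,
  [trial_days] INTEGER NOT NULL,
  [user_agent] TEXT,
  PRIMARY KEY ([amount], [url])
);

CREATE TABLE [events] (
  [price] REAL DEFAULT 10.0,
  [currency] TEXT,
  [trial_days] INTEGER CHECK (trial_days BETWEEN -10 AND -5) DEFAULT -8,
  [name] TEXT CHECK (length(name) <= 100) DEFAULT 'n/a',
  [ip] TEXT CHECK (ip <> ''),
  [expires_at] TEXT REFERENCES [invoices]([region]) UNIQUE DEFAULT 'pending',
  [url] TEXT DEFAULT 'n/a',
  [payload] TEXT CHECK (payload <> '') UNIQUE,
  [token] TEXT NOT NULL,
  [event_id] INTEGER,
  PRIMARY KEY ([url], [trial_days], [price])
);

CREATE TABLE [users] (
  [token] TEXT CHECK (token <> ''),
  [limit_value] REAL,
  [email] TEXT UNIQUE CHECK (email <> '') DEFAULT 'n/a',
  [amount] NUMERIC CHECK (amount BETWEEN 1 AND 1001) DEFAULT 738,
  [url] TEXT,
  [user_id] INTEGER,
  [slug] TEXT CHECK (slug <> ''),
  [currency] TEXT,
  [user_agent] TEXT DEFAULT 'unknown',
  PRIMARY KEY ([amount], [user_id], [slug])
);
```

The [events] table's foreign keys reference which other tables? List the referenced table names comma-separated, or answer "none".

- expires_at REFERENCES invoices(region).

invoices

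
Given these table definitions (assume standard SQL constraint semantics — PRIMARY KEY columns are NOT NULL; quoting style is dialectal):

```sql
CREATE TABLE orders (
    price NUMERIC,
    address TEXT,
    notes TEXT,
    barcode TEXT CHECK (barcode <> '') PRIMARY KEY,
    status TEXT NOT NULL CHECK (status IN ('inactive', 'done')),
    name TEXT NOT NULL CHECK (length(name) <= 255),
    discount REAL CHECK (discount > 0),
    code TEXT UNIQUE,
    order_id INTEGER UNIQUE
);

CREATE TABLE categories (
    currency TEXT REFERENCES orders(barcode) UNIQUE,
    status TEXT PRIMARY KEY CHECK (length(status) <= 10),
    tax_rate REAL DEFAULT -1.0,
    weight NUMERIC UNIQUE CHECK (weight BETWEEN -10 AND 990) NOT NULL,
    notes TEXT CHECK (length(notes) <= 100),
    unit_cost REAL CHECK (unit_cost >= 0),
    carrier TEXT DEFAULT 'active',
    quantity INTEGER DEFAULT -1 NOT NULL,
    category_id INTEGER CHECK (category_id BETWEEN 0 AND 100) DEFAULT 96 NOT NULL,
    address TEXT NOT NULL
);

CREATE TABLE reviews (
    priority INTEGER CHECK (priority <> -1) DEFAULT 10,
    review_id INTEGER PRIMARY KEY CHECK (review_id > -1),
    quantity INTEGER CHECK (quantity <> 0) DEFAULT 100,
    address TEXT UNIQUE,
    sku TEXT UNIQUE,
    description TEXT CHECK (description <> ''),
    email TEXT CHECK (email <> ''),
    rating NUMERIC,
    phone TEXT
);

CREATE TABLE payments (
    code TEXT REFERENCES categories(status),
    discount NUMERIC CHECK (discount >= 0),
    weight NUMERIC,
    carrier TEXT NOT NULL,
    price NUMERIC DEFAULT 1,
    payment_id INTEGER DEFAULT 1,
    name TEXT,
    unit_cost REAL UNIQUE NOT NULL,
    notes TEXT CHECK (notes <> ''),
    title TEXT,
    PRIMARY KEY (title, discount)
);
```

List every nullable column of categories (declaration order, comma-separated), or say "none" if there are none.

- currency: a foreign key column may be NULL unless separately constrained → nullable.
- status: part of the PRIMARY KEY, which implies NOT NULL → not nullable.
- tax_rate: DEFAULT only fills an omitted column; an explicit NULL is still allowed → nullable.
- weight: declared NOT NULL → not nullable.
- notes: CHECK does not forbid NULL (a CHECK constraint passes when its expression is NULL) → nullable.
- unit_cost: CHECK does not forbid NULL (a CHECK constraint passes when its expression is NULL) → nullable.
- carrier: DEFAULT only fills an omitted column; an explicit NULL is still allowed → nullable.
- quantity: declared NOT NULL → not nullable.
- category_id: declared NOT NULL → not nullable.
- address: declared NOT NULL → not nullable.

currency, tax_rate, notes, unit_cost, carrier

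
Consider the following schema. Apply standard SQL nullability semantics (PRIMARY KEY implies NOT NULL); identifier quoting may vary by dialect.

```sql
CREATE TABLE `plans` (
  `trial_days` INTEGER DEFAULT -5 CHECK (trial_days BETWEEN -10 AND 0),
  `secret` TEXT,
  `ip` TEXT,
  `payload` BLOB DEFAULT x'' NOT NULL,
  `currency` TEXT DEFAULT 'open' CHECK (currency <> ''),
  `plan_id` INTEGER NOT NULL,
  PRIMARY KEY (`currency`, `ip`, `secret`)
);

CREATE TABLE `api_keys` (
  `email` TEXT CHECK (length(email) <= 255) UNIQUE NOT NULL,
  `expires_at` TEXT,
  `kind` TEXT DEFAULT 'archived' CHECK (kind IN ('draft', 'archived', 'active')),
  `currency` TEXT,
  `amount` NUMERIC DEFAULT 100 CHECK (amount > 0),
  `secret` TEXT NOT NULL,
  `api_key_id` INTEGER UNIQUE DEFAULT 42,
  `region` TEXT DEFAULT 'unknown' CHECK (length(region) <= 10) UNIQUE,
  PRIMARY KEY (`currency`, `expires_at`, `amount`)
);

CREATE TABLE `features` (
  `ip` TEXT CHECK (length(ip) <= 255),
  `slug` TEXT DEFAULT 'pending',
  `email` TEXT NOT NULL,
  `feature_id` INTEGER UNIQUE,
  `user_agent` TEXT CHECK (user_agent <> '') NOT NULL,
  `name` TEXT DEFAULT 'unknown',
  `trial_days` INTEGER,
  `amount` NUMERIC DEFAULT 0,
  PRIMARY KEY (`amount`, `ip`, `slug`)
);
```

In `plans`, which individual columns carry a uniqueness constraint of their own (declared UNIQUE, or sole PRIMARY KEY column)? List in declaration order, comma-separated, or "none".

- trial_days: no UNIQUE or single-column PK constraint.
- secret: part of a composite PRIMARY KEY — only the tuple is unique, not this column on its own.
- ip: part of a composite PRIMARY KEY — only the tuple is unique, not this column on its own.
- payload: no UNIQUE or single-column PK constraint.
- currency: part of a composite PRIMARY KEY — only the tuple is unique, not this column on its own.
- plan_id: no UNIQUE or single-column PK constraint.

none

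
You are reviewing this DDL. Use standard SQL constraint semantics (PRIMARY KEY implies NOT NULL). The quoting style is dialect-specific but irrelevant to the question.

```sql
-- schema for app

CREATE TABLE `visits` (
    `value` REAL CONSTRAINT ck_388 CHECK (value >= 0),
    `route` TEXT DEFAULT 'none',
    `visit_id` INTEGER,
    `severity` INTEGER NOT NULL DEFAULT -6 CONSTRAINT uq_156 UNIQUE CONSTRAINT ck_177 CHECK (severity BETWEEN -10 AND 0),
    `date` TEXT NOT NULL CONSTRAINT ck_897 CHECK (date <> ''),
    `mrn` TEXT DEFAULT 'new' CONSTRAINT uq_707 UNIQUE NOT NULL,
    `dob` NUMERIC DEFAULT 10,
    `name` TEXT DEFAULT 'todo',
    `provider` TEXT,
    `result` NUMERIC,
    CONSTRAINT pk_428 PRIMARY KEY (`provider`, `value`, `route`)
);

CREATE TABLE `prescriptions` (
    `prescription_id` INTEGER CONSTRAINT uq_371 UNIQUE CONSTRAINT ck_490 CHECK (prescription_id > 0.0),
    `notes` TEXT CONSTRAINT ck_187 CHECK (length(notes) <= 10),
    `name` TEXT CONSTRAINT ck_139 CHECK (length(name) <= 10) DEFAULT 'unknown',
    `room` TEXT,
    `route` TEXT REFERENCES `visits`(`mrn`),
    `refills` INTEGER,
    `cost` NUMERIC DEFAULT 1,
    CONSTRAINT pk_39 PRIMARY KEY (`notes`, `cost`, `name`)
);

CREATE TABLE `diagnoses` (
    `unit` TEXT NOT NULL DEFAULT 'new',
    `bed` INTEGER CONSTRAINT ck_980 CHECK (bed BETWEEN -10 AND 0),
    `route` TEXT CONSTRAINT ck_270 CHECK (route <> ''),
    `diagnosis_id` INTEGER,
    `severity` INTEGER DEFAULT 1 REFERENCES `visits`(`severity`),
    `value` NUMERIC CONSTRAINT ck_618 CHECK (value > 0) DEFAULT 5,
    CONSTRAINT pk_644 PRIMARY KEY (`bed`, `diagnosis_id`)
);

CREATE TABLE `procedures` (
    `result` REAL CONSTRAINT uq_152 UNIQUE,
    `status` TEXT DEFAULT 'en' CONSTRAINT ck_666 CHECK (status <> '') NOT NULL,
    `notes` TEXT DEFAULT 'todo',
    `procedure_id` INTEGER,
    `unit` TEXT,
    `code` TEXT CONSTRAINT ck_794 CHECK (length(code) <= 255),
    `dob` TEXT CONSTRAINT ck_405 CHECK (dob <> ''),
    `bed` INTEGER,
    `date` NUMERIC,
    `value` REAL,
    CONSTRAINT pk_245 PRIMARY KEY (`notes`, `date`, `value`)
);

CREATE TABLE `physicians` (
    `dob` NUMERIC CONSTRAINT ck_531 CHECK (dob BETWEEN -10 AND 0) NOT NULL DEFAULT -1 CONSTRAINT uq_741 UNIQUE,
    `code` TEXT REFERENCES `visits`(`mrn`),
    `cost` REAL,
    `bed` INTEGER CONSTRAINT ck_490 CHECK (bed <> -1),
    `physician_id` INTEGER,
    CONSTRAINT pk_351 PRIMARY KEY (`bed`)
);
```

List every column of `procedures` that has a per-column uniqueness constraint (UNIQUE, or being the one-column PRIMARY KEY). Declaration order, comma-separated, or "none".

- result: declared UNIQUE → unique.
- status: no UNIQUE or single-column PK constraint.
- notes: part of a composite PRIMARY KEY — only the tuple is unique, not this column on its own.
- procedure_id: no UNIQUE or single-column PK constraint.
- unit: no UNIQUE or single-column PK constraint.
- code: no UNIQUE or single-column PK constraint.
- dob: no UNIQUE or single-column PK constraint.
- bed: no UNIQUE or single-column PK constraint.
- date: part of a composite PRIMARY KEY — only the tuple is unique, not this column on its own.
- value: part of a composite PRIMARY KEY — only the tuple is unique, not this column on its own.

result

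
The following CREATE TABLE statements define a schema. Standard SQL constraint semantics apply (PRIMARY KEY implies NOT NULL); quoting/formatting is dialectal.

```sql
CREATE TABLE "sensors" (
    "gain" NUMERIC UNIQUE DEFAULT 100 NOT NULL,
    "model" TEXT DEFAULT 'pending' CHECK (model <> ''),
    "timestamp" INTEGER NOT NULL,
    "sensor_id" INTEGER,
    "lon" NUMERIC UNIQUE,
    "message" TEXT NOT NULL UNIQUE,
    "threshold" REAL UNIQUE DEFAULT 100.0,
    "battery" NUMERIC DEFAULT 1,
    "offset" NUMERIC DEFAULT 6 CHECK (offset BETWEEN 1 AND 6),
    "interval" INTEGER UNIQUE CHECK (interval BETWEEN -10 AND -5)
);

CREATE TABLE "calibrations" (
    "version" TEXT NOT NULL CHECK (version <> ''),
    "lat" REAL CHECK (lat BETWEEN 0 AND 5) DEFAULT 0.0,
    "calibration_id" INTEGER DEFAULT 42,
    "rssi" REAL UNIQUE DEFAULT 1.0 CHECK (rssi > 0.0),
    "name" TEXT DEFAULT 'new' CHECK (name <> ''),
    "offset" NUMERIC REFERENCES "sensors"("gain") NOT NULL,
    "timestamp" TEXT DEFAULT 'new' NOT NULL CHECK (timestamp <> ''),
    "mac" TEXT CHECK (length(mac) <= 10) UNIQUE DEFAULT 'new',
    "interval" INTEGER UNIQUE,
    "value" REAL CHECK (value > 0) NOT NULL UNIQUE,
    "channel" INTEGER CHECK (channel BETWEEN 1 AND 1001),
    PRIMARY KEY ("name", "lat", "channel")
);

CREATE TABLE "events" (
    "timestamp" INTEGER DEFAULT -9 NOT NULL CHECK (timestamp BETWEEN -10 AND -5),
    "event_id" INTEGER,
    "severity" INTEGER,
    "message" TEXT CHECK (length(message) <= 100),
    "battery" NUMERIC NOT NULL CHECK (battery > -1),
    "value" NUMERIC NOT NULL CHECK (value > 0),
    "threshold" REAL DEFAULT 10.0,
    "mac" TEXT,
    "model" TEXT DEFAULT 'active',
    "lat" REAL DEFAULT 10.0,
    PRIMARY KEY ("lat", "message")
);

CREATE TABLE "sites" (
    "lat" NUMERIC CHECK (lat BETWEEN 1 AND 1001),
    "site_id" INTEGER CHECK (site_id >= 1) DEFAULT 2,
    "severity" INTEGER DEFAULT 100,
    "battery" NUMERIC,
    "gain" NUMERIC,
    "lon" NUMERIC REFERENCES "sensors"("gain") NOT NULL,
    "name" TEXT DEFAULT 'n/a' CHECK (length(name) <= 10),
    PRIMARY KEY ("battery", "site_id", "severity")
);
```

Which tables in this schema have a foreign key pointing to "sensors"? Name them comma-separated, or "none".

- calibrations.offset references sensors(gain).
- sites.lon references sensors(gain).

calibrations, sites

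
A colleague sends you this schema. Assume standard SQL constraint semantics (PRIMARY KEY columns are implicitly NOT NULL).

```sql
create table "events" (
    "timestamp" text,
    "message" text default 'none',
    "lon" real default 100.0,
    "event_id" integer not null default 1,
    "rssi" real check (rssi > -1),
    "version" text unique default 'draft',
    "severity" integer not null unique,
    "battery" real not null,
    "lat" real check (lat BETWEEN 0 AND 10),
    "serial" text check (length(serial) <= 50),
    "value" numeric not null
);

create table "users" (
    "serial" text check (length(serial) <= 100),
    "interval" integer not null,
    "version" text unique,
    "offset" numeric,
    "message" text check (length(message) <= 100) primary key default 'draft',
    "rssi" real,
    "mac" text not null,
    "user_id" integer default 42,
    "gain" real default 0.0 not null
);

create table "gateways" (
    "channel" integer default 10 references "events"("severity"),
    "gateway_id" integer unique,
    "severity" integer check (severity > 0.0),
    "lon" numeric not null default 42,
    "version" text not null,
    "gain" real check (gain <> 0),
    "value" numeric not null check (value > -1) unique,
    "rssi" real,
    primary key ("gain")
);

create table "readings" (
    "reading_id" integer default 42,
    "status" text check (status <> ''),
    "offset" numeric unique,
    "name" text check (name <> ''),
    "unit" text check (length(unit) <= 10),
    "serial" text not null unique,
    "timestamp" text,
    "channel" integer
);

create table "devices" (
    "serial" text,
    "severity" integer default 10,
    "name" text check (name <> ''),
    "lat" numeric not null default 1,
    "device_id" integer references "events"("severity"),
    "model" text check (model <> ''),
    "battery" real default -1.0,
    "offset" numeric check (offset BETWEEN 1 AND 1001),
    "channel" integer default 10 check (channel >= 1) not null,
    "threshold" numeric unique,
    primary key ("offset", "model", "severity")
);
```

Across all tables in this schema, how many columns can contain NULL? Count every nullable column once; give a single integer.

events: 7 nullable (timestamp, message, lon, rssi, version, lat, serial — PK none and explicit NOT NULL columns excluded).
users: 5 nullable (serial, version, offset, rssi, user_id — PK (message) and explicit NOT NULL columns excluded).
gateways: 4 nullable (channel, gateway_id, severity, rssi — PK (gain) and explicit NOT NULL columns excluded).
readings: 7 nullable (reading_id, status, offset, name, unit, timestamp, channel — PK none and explicit NOT NULL columns excluded).
devices: 5 nullable (serial, name, device_id, battery, threshold — PK (offset, model, severity) and explicit NOT NULL columns excluded).
Total: 7 + 5 + 4 + 7 + 5 = 28.

28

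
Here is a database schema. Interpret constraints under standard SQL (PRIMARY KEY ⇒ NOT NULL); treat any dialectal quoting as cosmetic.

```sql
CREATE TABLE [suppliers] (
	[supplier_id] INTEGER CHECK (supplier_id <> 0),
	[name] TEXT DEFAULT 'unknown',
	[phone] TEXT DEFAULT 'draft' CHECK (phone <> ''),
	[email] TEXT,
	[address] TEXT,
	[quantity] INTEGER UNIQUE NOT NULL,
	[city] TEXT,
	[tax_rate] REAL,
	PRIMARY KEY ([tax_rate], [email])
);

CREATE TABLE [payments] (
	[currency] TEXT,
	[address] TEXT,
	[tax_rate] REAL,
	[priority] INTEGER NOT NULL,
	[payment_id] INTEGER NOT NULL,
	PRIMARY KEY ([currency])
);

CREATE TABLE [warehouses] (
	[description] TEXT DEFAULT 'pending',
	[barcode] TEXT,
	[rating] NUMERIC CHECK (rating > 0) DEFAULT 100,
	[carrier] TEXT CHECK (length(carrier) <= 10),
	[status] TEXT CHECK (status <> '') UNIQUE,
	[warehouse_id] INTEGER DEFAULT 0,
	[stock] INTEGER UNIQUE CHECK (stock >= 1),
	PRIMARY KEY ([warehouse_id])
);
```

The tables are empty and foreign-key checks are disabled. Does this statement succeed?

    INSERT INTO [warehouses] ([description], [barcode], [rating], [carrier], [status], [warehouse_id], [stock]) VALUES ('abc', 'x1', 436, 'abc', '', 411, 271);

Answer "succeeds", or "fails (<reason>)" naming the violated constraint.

fails (CHECK on status)

The value '' for status violates CHECK (status <> '').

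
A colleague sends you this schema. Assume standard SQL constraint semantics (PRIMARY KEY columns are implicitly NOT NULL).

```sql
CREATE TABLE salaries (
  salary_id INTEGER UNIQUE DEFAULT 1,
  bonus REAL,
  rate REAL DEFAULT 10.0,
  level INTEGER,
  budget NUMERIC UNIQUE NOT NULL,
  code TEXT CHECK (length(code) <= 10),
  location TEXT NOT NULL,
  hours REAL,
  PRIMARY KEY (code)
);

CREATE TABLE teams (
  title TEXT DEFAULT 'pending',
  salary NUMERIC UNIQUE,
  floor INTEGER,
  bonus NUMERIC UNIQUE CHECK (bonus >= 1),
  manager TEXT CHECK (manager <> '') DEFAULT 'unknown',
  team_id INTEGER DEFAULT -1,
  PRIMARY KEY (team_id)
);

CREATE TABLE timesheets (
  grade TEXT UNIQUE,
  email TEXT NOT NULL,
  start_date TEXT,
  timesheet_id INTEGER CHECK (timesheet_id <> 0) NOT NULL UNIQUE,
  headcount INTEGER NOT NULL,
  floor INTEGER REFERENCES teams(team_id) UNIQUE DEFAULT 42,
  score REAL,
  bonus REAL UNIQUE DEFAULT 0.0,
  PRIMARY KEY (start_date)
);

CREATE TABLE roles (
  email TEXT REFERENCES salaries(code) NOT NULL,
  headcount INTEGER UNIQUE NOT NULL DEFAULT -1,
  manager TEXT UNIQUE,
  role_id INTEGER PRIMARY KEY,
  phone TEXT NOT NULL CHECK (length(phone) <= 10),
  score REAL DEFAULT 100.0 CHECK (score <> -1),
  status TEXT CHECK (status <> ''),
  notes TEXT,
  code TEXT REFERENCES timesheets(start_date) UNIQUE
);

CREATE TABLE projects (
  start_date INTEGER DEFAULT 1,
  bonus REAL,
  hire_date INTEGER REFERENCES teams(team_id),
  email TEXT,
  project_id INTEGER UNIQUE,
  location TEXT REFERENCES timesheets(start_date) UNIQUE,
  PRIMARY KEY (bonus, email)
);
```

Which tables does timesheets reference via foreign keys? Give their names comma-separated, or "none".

teams

- floor REFERENCES teams(team_id).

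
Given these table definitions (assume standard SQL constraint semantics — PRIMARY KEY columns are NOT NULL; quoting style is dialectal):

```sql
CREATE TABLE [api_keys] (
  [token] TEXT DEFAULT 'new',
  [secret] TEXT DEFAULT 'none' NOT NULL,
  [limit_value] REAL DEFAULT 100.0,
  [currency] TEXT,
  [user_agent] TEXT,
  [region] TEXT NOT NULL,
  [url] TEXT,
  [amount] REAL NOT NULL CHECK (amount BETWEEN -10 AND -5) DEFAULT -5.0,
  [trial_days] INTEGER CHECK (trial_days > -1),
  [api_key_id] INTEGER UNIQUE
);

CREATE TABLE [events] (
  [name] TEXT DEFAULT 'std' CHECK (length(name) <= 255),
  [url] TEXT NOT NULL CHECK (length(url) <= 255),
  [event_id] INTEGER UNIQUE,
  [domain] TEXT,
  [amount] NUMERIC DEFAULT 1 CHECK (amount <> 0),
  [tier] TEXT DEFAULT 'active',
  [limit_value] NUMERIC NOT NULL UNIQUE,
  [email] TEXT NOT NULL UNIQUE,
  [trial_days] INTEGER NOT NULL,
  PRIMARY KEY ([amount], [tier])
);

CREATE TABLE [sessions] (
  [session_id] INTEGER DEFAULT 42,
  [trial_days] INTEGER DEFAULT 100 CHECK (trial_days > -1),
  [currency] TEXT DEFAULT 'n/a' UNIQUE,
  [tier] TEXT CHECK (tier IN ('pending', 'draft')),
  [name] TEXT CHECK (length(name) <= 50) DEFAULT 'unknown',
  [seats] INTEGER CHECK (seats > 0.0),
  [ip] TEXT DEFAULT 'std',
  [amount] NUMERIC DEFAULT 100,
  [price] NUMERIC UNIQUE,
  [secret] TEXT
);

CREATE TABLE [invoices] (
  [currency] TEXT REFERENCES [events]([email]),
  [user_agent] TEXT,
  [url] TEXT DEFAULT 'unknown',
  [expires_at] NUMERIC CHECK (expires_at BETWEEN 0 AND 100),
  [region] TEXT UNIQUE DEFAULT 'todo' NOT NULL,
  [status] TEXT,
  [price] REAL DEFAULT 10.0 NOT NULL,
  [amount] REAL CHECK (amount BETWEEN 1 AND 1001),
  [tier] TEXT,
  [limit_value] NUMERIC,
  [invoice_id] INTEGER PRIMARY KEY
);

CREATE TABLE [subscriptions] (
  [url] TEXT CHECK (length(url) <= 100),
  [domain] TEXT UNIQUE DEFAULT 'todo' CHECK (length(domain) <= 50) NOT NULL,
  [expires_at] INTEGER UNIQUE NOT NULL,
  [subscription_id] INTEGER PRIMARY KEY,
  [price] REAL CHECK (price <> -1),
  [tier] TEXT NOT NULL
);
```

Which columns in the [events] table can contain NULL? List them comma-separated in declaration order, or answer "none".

name, event_id, domain

- name: CHECK does not forbid NULL (a CHECK constraint passes when its expression is NULL) → nullable.
- url: declared NOT NULL → not nullable.
- event_id: UNIQUE does not imply NOT NULL → nullable.
- domain: no NOT NULL constraint applies → nullable.
- amount: part of the PRIMARY KEY, which implies NOT NULL → not nullable.
- tier: part of the PRIMARY KEY, which implies NOT NULL → not nullable.
- limit_value: declared NOT NULL → not nullable.
- email: declared NOT NULL → not nullable.
- trial_days: declared NOT NULL → not nullable.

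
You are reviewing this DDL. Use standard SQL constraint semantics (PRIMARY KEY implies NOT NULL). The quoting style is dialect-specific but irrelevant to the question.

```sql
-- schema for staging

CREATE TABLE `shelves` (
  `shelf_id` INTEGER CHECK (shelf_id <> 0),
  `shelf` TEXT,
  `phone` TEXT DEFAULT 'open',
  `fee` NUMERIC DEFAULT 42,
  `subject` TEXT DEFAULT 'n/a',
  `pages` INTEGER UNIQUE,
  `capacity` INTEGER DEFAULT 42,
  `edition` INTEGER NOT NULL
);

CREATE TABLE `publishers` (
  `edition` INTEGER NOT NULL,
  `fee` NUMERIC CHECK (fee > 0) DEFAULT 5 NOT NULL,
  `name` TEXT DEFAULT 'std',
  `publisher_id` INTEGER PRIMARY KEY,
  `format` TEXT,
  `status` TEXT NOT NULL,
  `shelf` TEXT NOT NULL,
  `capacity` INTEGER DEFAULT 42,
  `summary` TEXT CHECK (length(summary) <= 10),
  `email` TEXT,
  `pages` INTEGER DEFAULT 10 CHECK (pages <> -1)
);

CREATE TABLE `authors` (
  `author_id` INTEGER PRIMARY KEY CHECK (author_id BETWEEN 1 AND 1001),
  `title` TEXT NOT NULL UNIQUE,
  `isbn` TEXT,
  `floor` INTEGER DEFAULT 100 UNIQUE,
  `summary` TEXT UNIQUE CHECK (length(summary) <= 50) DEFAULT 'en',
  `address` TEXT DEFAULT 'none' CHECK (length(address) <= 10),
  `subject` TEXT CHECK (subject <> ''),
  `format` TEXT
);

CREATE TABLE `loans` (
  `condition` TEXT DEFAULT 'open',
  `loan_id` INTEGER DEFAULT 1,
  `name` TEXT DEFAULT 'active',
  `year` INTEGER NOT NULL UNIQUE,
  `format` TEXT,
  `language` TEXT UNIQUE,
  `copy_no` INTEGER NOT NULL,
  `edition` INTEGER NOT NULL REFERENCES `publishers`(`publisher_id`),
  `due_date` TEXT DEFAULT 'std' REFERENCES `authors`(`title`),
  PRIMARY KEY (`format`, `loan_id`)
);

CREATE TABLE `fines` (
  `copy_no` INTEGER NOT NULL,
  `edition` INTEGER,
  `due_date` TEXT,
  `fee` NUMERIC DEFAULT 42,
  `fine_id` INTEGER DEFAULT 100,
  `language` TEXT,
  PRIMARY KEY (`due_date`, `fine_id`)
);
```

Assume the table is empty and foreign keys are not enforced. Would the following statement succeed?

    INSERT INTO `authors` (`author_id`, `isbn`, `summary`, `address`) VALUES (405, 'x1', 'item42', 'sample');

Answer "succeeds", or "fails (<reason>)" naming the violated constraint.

fails (NOT NULL on title)

title is omitted from the column list and has no DEFAULT, so it would receive NULL.
But title is declared NOT NULL.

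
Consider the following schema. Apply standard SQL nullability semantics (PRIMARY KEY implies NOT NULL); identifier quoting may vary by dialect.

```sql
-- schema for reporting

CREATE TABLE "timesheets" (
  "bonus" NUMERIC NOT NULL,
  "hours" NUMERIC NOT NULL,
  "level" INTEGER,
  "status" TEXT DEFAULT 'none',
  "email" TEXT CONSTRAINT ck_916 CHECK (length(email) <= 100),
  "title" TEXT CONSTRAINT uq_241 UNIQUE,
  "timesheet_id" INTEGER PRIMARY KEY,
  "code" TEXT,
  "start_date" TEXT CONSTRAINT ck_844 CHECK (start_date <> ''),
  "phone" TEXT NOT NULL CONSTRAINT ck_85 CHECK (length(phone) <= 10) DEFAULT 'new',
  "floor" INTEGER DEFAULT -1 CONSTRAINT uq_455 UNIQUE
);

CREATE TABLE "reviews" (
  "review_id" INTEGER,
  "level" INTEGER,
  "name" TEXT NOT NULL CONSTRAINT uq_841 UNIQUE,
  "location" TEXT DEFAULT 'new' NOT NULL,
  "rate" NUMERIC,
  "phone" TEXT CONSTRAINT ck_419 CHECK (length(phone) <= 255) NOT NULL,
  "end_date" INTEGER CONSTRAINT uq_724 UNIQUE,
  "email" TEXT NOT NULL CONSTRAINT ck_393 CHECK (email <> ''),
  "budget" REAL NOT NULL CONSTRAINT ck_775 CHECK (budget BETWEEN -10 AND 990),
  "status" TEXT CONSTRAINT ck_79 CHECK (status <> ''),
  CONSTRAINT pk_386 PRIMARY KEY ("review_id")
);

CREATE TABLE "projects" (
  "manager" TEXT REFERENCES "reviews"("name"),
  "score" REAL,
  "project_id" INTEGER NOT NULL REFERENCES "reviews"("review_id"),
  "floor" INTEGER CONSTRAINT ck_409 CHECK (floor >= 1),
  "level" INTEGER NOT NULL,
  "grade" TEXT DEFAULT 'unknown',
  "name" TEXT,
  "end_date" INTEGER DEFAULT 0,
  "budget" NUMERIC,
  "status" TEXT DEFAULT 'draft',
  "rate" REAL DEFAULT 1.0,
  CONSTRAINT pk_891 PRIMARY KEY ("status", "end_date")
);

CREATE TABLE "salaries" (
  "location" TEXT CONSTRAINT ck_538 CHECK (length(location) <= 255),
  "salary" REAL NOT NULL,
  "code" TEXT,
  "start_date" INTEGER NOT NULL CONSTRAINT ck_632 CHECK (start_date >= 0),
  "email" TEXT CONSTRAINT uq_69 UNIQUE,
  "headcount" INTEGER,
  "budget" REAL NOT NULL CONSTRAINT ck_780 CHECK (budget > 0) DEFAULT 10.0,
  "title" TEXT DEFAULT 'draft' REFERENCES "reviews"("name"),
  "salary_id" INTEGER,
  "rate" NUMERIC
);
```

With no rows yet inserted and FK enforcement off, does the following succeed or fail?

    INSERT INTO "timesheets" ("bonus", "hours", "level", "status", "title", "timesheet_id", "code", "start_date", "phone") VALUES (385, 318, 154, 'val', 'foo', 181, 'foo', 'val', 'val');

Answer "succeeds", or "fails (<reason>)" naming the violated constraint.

NOT NULL columns: bonus is supplied; hours is supplied; phone is supplied; timesheet_id is supplied.
CHECK constraints: 'val' satisfies (start_date <> ''); 'val' satisfies (length(phone) <= 10).
No constraint is violated.

succeeds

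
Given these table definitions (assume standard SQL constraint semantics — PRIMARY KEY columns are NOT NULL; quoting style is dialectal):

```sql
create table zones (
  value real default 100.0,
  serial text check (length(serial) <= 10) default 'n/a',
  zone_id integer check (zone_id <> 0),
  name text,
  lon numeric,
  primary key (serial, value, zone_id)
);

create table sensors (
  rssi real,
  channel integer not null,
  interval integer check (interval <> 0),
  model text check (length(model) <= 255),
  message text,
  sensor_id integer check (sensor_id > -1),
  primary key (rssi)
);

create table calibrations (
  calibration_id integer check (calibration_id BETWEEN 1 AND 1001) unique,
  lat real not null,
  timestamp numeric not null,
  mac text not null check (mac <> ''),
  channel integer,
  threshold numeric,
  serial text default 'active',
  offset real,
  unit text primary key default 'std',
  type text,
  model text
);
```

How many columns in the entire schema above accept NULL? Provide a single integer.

13

zones: 2 nullable (name, lon — PK (serial, value, zone_id) and explicit NOT NULL columns excluded).
sensors: 4 nullable (interval, model, message, sensor_id — PK (rssi) and explicit NOT NULL columns excluded).
calibrations: 7 nullable (calibration_id, channel, threshold, serial, offset, type, model — PK (unit) and explicit NOT NULL columns excluded).
Total: 2 + 4 + 7 = 13.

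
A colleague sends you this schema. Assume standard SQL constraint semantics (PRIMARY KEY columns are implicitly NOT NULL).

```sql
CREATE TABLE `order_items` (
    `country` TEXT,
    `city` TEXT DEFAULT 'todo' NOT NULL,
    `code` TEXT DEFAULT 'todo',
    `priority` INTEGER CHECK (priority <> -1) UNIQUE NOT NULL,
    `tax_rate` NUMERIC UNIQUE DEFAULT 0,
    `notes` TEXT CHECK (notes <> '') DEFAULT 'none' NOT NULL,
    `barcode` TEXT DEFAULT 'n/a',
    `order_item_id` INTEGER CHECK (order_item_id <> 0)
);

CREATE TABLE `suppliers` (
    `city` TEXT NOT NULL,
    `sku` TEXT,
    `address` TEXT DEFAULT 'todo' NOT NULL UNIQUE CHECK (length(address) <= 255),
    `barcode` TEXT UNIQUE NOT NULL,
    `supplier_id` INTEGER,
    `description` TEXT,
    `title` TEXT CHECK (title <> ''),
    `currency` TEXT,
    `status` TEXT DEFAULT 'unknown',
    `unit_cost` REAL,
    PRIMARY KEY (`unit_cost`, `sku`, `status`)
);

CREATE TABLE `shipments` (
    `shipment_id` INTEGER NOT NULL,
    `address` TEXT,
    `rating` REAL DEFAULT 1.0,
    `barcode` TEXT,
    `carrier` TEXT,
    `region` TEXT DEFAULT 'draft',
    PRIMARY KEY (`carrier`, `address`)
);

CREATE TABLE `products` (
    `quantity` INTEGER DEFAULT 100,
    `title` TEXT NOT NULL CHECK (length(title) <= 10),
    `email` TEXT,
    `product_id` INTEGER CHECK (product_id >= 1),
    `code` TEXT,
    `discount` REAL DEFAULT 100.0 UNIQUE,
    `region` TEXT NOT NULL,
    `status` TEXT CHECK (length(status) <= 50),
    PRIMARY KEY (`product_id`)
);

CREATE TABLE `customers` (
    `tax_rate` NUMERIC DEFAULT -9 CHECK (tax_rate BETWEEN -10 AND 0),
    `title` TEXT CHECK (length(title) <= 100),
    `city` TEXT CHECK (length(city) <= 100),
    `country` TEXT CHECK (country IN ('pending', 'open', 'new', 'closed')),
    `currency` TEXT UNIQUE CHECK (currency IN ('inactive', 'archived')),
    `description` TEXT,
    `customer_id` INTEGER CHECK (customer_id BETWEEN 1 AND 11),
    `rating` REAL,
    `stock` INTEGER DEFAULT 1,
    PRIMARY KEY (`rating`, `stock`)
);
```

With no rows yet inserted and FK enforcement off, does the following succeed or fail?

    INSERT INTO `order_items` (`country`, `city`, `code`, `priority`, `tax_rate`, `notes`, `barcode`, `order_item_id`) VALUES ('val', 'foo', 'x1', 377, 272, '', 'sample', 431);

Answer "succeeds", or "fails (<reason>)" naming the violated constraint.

fails (CHECK on notes)

The value '' for notes violates CHECK (notes <> '').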